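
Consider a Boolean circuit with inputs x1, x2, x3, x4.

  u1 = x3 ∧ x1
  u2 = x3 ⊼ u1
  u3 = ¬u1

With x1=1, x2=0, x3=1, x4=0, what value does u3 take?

u1 = 1 ∧ 1 = 1
u3 = ¬1 = 0

0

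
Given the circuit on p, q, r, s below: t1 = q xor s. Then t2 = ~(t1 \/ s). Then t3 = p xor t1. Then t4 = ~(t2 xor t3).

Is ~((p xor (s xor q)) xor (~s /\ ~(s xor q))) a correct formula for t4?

t1 = q xor s
t2 = ~(t1 \/ s) = ~((q xor s) \/ s)
t3 = p xor t1 = p xor (q xor s)
t4 = ~(t2 xor t3) = ~((~((q xor s) \/ s)) xor (p xor (q xor s)))
At p=0, q=0, r=0, s=0: circuit gives 0, formula gives 0.
At p=0, q=1, r=0, s=1: circuit gives 1, formula gives 1.
Agrees on all 16 inputs.

Yes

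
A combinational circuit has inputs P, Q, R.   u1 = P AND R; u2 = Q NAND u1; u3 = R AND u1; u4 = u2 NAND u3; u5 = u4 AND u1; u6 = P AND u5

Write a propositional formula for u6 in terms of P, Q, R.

u1 = P AND R
u2 = Q NAND u1 = Q NAND (P AND R)
u3 = R AND u1 = R AND (P AND R)
u4 = u2 NAND u3 = (Q NAND (P AND R)) NAND (R AND (P AND R))
u5 = u4 AND u1 = ((Q NAND (P AND R)) NAND (R AND (P AND R))) AND (P AND R)
u6 = P AND u5 = P AND (((Q NAND (P AND R)) NAND (R AND (P AND R))) AND (P AND R))

P AND (((Q NAND (P AND R)) NAND (R AND (P AND R))) AND (P AND R))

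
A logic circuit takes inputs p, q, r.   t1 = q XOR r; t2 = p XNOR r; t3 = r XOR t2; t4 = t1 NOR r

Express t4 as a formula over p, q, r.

(q XOR r) NOR r

t1 = q XOR r
t4 = t1 NOR r = (q XOR r) NOR r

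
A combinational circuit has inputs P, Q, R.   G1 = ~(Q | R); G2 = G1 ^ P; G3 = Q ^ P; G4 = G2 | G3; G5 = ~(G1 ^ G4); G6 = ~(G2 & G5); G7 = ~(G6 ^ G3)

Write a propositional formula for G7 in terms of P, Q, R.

~((~(((~(Q | R)) ^ P) & (~((~(Q | R)) ^ (((~(Q | R)) ^ P) | (Q ^ P)))))) ^ (Q ^ P))

G1 = ~(Q | R)
G2 = G1 ^ P = (~(Q | R)) ^ P
G3 = Q ^ P
G4 = G2 | G3 = ((~(Q | R)) ^ P) | (Q ^ P)
G5 = ~(G1 ^ G4) = ~((~(Q | R)) ^ (((~(Q | R)) ^ P) | (Q ^ P)))
G6 = ~(G2 & G5) = ~(((~(Q | R)) ^ P) & (~((~(Q | R)) ^ (((~(Q | R)) ^ P) | (Q ^ P)))))
G7 = ~(G6 ^ G3) = ~((~(((~(Q | R)) ^ P) & (~((~(Q | R)) ^ (((~(Q | R)) ^ P) | (Q ^ P)))))) ^ (Q ^ P))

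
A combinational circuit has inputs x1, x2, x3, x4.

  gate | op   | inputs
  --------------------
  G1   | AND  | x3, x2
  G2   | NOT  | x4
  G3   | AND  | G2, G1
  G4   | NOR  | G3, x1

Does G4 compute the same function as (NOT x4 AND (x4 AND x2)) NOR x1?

No

G1 = x3 AND x2
G2 = NOT x4
G3 = G2 AND G1 = NOT x4 AND (x3 AND x2)
G4 = G3 NOR x1 = (NOT x4 AND (x3 AND x2)) NOR x1
At x1=0, x2=1, x3=1, x4=0: circuit gives 0, formula gives 1.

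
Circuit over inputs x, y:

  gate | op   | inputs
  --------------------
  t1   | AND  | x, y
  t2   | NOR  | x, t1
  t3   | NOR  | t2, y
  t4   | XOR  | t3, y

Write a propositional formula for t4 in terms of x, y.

((x NOR (x AND y)) NOR y) XOR y

t1 = x AND y
t2 = x NOR t1 = x NOR (x AND y)
t3 = t2 NOR y = (x NOR (x AND y)) NOR y
t4 = t3 XOR y = ((x NOR (x AND y)) NOR y) XOR y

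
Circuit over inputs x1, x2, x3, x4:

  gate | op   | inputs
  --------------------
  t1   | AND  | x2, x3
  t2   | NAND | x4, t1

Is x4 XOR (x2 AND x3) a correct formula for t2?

No

t1 = x2 AND x3
t2 = x4 NAND t1 = x4 NAND (x2 AND x3)
At x1=0, x2=0, x3=0, x4=0: circuit gives 1, formula gives 0.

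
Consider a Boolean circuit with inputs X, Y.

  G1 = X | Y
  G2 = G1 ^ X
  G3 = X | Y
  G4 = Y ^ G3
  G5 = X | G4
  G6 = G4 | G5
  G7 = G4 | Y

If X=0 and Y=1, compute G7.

1

G3 = 0 | 1 = 1
G4 = 1 ^ 1 = 0
G7 = 0 | 1 = 1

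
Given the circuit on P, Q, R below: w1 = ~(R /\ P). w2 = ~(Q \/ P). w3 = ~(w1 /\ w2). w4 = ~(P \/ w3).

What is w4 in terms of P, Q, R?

w1 = ~(R /\ P)
w2 = ~(Q \/ P)
w3 = ~(w1 /\ w2) = ~((~(R /\ P)) /\ (~(Q \/ P)))
w4 = ~(P \/ w3) = ~(P \/ (~((~(R /\ P)) /\ (~(Q \/ P)))))

~(P \/ (~((~(R /\ P)) /\ (~(Q \/ P)))))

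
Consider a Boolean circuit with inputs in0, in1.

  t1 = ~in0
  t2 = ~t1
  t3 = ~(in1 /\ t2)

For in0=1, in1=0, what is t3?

t1 = ~1 = 0
t2 = ~0 = 1
t3 = ~(0 /\ 1) = 1

1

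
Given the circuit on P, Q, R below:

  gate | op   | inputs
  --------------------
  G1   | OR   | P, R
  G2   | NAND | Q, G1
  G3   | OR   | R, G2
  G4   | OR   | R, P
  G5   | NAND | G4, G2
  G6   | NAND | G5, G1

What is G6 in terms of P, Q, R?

G1 = P OR R
G2 = Q NAND G1 = Q NAND (P OR R)
G4 = R OR P
G5 = G4 NAND G2 = (R OR P) NAND (Q NAND (P OR R))
G6 = G5 NAND G1 = ((R OR P) NAND (Q NAND (P OR R))) NAND (P OR R)

((R OR P) NAND (Q NAND (P OR R))) NAND (P OR R)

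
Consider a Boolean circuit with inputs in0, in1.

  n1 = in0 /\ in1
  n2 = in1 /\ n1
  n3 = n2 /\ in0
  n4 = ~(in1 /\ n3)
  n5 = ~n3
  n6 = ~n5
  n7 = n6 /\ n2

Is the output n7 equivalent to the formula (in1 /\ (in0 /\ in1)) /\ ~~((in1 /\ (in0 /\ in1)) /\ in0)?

Yes

n1 = in0 /\ in1
n2 = in1 /\ n1 = in1 /\ (in0 /\ in1)
n3 = n2 /\ in0 = (in1 /\ (in0 /\ in1)) /\ in0
n5 = ~n3 = ~((in1 /\ (in0 /\ in1)) /\ in0)
n6 = ~n5 = ~~((in1 /\ (in0 /\ in1)) /\ in0)
n7 = n6 /\ n2 = ~~((in1 /\ (in0 /\ in1)) /\ in0) /\ (in1 /\ (in0 /\ in1))
At in0=0, in1=0: circuit gives 0, formula gives 0.
At in0=1, in1=1: circuit gives 1, formula gives 1.
Agrees on all 4 inputs.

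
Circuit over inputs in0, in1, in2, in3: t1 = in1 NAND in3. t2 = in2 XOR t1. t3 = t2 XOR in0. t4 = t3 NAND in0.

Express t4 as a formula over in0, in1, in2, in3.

((in2 XOR (in1 NAND in3)) XOR in0) NAND in0

t1 = in1 NAND in3
t2 = in2 XOR t1 = in2 XOR (in1 NAND in3)
t3 = t2 XOR in0 = (in2 XOR (in1 NAND in3)) XOR in0
t4 = t3 NAND in0 = ((in2 XOR (in1 NAND in3)) XOR in0) NAND in0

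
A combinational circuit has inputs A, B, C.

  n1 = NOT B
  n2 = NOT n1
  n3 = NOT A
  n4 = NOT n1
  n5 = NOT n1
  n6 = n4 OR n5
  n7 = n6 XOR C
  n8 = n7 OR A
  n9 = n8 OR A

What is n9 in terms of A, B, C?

(((NOT NOT B OR NOT NOT B) XOR C) OR A) OR A

n1 = NOT B
n4 = NOT n1 = NOT NOT B
n5 = NOT n1 = NOT NOT B
n6 = n4 OR n5 = NOT NOT B OR NOT NOT B
n7 = n6 XOR C = (NOT NOT B OR NOT NOT B) XOR C
n8 = n7 OR A = ((NOT NOT B OR NOT NOT B) XOR C) OR A
n9 = n8 OR A = (((NOT NOT B OR NOT NOT B) XOR C) OR A) OR A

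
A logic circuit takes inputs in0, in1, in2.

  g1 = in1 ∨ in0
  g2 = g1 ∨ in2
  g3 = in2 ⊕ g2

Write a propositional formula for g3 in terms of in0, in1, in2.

in2 ⊕ ((in1 ∨ in0) ∨ in2)

g1 = in1 ∨ in0
g2 = g1 ∨ in2 = (in1 ∨ in0) ∨ in2
g3 = in2 ⊕ g2 = in2 ⊕ ((in1 ∨ in0) ∨ in2)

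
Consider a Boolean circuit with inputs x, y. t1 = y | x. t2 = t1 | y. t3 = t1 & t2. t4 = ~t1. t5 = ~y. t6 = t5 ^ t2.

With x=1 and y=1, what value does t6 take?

1

t1 = 1 | 1 = 1
t2 = 1 | 1 = 1
t5 = ~1 = 0
t6 = 0 ^ 1 = 1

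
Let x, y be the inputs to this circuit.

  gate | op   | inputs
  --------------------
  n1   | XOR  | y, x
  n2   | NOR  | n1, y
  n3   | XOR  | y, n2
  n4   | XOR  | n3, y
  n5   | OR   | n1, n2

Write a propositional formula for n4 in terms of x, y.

(y XOR ((y XOR x) NOR y)) XOR y

n1 = y XOR x
n2 = n1 NOR y = (y XOR x) NOR y
n3 = y XOR n2 = y XOR ((y XOR x) NOR y)
n4 = n3 XOR y = (y XOR ((y XOR x) NOR y)) XOR y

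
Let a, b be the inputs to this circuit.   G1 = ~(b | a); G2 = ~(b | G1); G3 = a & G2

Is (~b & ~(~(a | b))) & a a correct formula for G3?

Yes

G1 = ~(b | a)
G2 = ~(b | G1) = ~(b | (~(b | a)))
G3 = a & G2 = a & (~(b | (~(b | a))))
At a=0, b=0: circuit gives 0, formula gives 0.
At a=1, b=0: circuit gives 1, formula gives 1.
Agrees on all 4 inputs.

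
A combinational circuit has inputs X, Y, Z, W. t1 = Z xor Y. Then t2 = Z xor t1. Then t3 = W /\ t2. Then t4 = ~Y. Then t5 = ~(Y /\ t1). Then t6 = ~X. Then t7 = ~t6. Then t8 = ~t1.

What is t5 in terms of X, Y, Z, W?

~(Y /\ (Z xor Y))

t1 = Z xor Y
t5 = ~(Y /\ t1) = ~(Y /\ (Z xor Y))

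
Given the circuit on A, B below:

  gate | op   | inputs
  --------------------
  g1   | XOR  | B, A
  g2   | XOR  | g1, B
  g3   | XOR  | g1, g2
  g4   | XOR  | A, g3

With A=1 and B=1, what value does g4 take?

0

g1 = 1 XOR 1 = 0
g2 = 0 XOR 1 = 1
g3 = 0 XOR 1 = 1
g4 = 1 XOR 1 = 0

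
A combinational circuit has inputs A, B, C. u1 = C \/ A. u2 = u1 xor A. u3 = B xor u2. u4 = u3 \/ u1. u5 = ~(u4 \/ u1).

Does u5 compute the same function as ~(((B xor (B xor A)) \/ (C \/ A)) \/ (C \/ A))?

No

u1 = C \/ A
u2 = u1 xor A = (C \/ A) xor A
u3 = B xor u2 = B xor ((C \/ A) xor A)
u4 = u3 \/ u1 = (B xor ((C \/ A) xor A)) \/ (C \/ A)
u5 = ~(u4 \/ u1) = ~(((B xor ((C \/ A) xor A)) \/ (C \/ A)) \/ (C \/ A))
At A=0, B=1, C=0: circuit gives 0, formula gives 1.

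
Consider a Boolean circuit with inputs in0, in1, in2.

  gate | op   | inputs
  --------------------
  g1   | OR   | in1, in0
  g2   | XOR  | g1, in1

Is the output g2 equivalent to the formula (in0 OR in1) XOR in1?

Yes

g1 = in1 OR in0
g2 = g1 XOR in1 = (in1 OR in0) XOR in1
At in0=0, in1=0, in2=0: circuit gives 0, formula gives 0.
At in0=1, in1=0, in2=0: circuit gives 1, formula gives 1.
Agrees on all 8 inputs.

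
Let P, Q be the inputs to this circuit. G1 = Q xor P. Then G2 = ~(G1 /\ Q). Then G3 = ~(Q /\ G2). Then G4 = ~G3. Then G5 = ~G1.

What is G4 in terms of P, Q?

~(~(Q /\ (~((Q xor P) /\ Q))))

G1 = Q xor P
G2 = ~(G1 /\ Q) = ~((Q xor P) /\ Q)
G3 = ~(Q /\ G2) = ~(Q /\ (~((Q xor P) /\ Q)))
G4 = ~G3 = ~(~(Q /\ (~((Q xor P) /\ Q))))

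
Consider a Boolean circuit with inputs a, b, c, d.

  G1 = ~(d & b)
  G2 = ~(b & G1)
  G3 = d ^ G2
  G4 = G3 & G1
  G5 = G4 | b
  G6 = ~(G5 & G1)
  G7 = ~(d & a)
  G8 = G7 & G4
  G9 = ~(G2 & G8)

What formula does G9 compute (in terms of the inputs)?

~((~(b & (~(d & b)))) & ((~(d & a)) & ((d ^ (~(b & (~(d & b))))) & (~(d & b)))))

G1 = ~(d & b)
G2 = ~(b & G1) = ~(b & (~(d & b)))
G3 = d ^ G2 = d ^ (~(b & (~(d & b))))
G4 = G3 & G1 = (d ^ (~(b & (~(d & b))))) & (~(d & b))
G7 = ~(d & a)
G8 = G7 & G4 = (~(d & a)) & ((d ^ (~(b & (~(d & b))))) & (~(d & b)))
G9 = ~(G2 & G8) = ~((~(b & (~(d & b)))) & ((~(d & a)) & ((d ^ (~(b & (~(d & b))))) & (~(d & b)))))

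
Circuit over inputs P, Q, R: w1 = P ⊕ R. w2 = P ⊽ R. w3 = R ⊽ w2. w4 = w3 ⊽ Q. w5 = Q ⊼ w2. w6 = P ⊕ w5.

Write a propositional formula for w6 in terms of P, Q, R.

P ⊕ (Q ⊼ (P ⊽ R))

w2 = P ⊽ R
w5 = Q ⊼ w2 = Q ⊼ (P ⊽ R)
w6 = P ⊕ w5 = P ⊕ (Q ⊼ (P ⊽ R))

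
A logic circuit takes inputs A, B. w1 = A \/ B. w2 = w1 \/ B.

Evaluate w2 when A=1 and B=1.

w1 = 1 \/ 1 = 1
w2 = 1 \/ 1 = 1

1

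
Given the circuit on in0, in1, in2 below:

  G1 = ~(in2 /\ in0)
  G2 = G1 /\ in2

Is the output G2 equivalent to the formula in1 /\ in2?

No

G1 = ~(in2 /\ in0)
G2 = G1 /\ in2 = (~(in2 /\ in0)) /\ in2
At in0=0, in1=0, in2=1: circuit gives 1, formula gives 0.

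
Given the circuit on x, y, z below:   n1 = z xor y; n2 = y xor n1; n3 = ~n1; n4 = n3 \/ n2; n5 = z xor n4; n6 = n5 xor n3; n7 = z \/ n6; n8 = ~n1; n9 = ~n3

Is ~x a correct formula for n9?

No

n1 = z xor y
n3 = ~n1 = ~(z xor y)
n9 = ~n3 = ~~(z xor y)
At x=0, y=0, z=0: circuit gives 0, formula gives 1.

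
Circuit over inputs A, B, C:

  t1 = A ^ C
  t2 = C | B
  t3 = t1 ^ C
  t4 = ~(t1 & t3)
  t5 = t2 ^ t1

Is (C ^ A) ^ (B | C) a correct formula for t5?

Yes

t1 = A ^ C
t2 = C | B
t5 = t2 ^ t1 = (C | B) ^ (A ^ C)
At A=0, B=0, C=0: circuit gives 0, formula gives 0.
At A=0, B=1, C=0: circuit gives 1, formula gives 1.
Agrees on all 8 inputs.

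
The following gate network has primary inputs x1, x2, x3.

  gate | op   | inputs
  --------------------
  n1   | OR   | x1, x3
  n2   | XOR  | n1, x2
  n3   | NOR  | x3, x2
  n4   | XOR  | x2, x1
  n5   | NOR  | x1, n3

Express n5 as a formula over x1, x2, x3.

n3 = x3 NOR x2
n5 = x1 NOR n3 = x1 NOR (x3 NOR x2)

x1 NOR (x3 NOR x2)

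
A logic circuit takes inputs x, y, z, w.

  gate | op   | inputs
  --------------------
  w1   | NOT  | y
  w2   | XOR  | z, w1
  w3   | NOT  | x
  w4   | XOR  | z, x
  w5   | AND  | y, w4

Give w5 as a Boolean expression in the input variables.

w4 = z XOR x
w5 = y AND w4 = y AND (z XOR x)

y AND (z XOR x)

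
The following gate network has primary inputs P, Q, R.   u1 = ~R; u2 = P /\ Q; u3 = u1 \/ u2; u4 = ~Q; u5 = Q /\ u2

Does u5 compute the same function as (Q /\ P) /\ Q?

u2 = P /\ Q
u5 = Q /\ u2 = Q /\ (P /\ Q)
At P=0, Q=0, R=0: circuit gives 0, formula gives 0.
At P=1, Q=1, R=0: circuit gives 1, formula gives 1.
Agrees on all 8 inputs.

Yes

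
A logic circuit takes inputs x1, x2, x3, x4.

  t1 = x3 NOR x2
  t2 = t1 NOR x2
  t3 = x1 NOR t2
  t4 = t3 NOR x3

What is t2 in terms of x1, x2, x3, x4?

(x3 NOR x2) NOR x2

t1 = x3 NOR x2
t2 = t1 NOR x2 = (x3 NOR x2) NOR x2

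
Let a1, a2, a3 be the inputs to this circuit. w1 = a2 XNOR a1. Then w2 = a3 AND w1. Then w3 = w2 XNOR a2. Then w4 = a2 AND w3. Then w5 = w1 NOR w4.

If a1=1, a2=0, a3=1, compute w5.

1

w1 = 0 XNOR 1 = 0
w2 = 1 AND 0 = 0
w3 = 0 XNOR 0 = 1
w4 = 0 AND 1 = 0
w5 = 0 NOR 0 = 1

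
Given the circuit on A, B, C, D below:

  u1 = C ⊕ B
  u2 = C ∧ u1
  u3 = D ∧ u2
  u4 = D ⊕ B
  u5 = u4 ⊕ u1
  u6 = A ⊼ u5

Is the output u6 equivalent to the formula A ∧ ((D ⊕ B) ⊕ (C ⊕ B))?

u1 = C ⊕ B
u4 = D ⊕ B
u5 = u4 ⊕ u1 = (D ⊕ B) ⊕ (C ⊕ B)
u6 = A ⊼ u5 = A ⊼ ((D ⊕ B) ⊕ (C ⊕ B))
At A=0, B=0, C=0, D=0: circuit gives 1, formula gives 0.

No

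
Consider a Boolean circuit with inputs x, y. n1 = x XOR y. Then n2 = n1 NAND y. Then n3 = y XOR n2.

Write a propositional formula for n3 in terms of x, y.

n1 = x XOR y
n2 = n1 NAND y = (x XOR y) NAND y
n3 = y XOR n2 = y XOR ((x XOR y) NAND y)

y XOR ((x XOR y) NAND y)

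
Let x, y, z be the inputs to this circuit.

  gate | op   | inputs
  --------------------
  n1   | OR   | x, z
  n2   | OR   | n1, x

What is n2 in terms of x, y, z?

n1 = x OR z
n2 = n1 OR x = (x OR z) OR x

(x OR z) OR x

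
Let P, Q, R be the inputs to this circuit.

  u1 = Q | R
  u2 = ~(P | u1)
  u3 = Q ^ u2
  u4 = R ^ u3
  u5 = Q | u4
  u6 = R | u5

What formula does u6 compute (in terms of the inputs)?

u1 = Q | R
u2 = ~(P | u1) = ~(P | (Q | R))
u3 = Q ^ u2 = Q ^ (~(P | (Q | R)))
u4 = R ^ u3 = R ^ (Q ^ (~(P | (Q | R))))
u5 = Q | u4 = Q | (R ^ (Q ^ (~(P | (Q | R)))))
u6 = R | u5 = R | (Q | (R ^ (Q ^ (~(P | (Q | R))))))

R | (Q | (R ^ (Q ^ (~(P | (Q | R))))))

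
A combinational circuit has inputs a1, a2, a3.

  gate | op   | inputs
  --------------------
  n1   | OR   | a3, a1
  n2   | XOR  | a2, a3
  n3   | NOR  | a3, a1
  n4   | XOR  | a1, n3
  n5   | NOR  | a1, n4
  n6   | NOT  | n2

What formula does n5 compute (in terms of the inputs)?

a1 NOR (a1 XOR (a3 NOR a1))

n3 = a3 NOR a1
n4 = a1 XOR n3 = a1 XOR (a3 NOR a1)
n5 = a1 NOR n4 = a1 NOR (a1 XOR (a3 NOR a1))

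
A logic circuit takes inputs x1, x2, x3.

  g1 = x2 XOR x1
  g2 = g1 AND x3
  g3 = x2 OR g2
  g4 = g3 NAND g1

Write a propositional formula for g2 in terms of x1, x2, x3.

(x2 XOR x1) AND x3

g1 = x2 XOR x1
g2 = g1 AND x3 = (x2 XOR x1) AND x3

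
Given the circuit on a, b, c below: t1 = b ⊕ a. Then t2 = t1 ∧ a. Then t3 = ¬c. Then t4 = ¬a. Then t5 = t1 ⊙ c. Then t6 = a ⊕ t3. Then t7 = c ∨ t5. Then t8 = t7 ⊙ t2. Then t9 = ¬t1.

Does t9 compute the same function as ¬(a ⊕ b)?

Yes

t1 = b ⊕ a
t9 = ¬t1 = ¬(b ⊕ a)
At a=0, b=1, c=0: circuit gives 0, formula gives 0.
At a=0, b=0, c=0: circuit gives 1, formula gives 1.
Agrees on all 8 inputs.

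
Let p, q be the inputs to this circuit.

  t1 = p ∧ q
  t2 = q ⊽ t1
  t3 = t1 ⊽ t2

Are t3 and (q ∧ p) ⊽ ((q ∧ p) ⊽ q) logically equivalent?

Yes

t1 = p ∧ q
t2 = q ⊽ t1 = q ⊽ (p ∧ q)
t3 = t1 ⊽ t2 = (p ∧ q) ⊽ (q ⊽ (p ∧ q))
At p=0, q=0: circuit gives 0, formula gives 0.
At p=0, q=1: circuit gives 1, formula gives 1.
Agrees on all 4 inputs.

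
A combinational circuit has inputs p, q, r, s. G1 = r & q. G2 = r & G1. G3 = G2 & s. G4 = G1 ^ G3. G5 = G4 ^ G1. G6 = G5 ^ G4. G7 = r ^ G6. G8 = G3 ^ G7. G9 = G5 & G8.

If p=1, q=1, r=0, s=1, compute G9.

G1 = 0 & 1 = 0
G2 = 0 & 0 = 0
G3 = 0 & 1 = 0
G4 = 0 ^ 0 = 0
G5 = 0 ^ 0 = 0
G6 = 0 ^ 0 = 0
G7 = 0 ^ 0 = 0
G8 = 0 ^ 0 = 0
G9 = 0 & 0 = 0

0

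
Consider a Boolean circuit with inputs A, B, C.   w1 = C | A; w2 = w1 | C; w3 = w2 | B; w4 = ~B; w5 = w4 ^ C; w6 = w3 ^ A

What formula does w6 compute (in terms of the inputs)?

w1 = C | A
w2 = w1 | C = (C | A) | C
w3 = w2 | B = ((C | A) | C) | B
w6 = w3 ^ A = (((C | A) | C) | B) ^ A

(((C | A) | C) | B) ^ A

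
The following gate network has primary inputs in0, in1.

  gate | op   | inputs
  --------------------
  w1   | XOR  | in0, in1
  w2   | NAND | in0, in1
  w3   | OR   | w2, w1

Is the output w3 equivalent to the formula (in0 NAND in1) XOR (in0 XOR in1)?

w1 = in0 XOR in1
w2 = in0 NAND in1
w3 = w2 OR w1 = (in0 NAND in1) OR (in0 XOR in1)
At in0=0, in1=1: circuit gives 1, formula gives 0.

No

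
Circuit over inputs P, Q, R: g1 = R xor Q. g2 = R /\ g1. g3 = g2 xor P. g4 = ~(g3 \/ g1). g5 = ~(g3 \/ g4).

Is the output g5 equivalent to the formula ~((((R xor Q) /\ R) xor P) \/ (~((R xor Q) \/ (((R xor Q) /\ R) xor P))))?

g1 = R xor Q
g2 = R /\ g1 = R /\ (R xor Q)
g3 = g2 xor P = (R /\ (R xor Q)) xor P
g4 = ~(g3 \/ g1) = ~(((R /\ (R xor Q)) xor P) \/ (R xor Q))
g5 = ~(g3 \/ g4) = ~(((R /\ (R xor Q)) xor P) \/ (~(((R /\ (R xor Q)) xor P) \/ (R xor Q))))
At P=0, Q=0, R=0: circuit gives 0, formula gives 0.
At P=0, Q=1, R=0: circuit gives 1, formula gives 1.
Agrees on all 8 inputs.

Yes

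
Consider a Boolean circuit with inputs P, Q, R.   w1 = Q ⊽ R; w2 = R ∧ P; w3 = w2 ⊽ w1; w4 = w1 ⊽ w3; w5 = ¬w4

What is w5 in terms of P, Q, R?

¬((Q ⊽ R) ⊽ ((R ∧ P) ⊽ (Q ⊽ R)))

w1 = Q ⊽ R
w2 = R ∧ P
w3 = w2 ⊽ w1 = (R ∧ P) ⊽ (Q ⊽ R)
w4 = w1 ⊽ w3 = (Q ⊽ R) ⊽ ((R ∧ P) ⊽ (Q ⊽ R))
w5 = ¬w4 = ¬((Q ⊽ R) ⊽ ((R ∧ P) ⊽ (Q ⊽ R)))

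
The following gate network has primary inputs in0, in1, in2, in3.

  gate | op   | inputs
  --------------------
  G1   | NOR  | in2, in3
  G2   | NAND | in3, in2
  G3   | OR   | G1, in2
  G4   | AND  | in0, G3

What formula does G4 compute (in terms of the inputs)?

G1 = in2 NOR in3
G3 = G1 OR in2 = (in2 NOR in3) OR in2
G4 = in0 AND G3 = in0 AND ((in2 NOR in3) OR in2)

in0 AND ((in2 NOR in3) OR in2)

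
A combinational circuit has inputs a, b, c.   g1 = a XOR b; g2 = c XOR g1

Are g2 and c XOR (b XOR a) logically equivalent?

g1 = a XOR b
g2 = c XOR g1 = c XOR (a XOR b)
At a=0, b=0, c=0: circuit gives 0, formula gives 0.
At a=0, b=0, c=1: circuit gives 1, formula gives 1.
Agrees on all 8 inputs.

Yes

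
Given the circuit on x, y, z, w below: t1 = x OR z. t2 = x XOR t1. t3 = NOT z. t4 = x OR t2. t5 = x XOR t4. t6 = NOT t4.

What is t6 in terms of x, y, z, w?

t1 = x OR z
t2 = x XOR t1 = x XOR (x OR z)
t4 = x OR t2 = x OR (x XOR (x OR z))
t6 = NOT t4 = NOT (x OR (x XOR (x OR z)))

NOT (x OR (x XOR (x OR z)))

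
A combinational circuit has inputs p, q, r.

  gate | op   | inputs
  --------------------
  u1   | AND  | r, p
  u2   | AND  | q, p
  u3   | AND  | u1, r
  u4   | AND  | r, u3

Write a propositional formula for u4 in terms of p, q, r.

u1 = r AND p
u3 = u1 AND r = (r AND p) AND r
u4 = r AND u3 = r AND ((r AND p) AND r)

r AND ((r AND p) AND r)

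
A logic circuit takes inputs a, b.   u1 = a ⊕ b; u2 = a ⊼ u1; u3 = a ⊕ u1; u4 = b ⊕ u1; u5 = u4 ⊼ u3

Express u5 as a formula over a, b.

u1 = a ⊕ b
u3 = a ⊕ u1 = a ⊕ (a ⊕ b)
u4 = b ⊕ u1 = b ⊕ (a ⊕ b)
u5 = u4 ⊼ u3 = (b ⊕ (a ⊕ b)) ⊼ (a ⊕ (a ⊕ b))

(b ⊕ (a ⊕ b)) ⊼ (a ⊕ (a ⊕ b))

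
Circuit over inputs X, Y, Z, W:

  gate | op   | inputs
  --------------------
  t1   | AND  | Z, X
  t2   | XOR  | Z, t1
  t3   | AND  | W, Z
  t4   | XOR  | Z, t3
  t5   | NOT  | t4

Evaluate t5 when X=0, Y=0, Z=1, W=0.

0

t3 = 0 AND 1 = 0
t4 = 1 XOR 0 = 1
t5 = NOT 1 = 0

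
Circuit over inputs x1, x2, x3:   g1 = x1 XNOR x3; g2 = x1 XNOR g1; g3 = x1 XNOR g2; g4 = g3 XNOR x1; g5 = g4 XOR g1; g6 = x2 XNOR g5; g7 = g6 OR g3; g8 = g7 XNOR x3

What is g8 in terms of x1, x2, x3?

((x2 XNOR (((x1 XNOR (x1 XNOR (x1 XNOR x3))) XNOR x1) XOR (x1 XNOR x3))) OR (x1 XNOR (x1 XNOR (x1 XNOR x3)))) XNOR x3

g1 = x1 XNOR x3
g2 = x1 XNOR g1 = x1 XNOR (x1 XNOR x3)
g3 = x1 XNOR g2 = x1 XNOR (x1 XNOR (x1 XNOR x3))
g4 = g3 XNOR x1 = (x1 XNOR (x1 XNOR (x1 XNOR x3))) XNOR x1
g5 = g4 XOR g1 = ((x1 XNOR (x1 XNOR (x1 XNOR x3))) XNOR x1) XOR (x1 XNOR x3)
g6 = x2 XNOR g5 = x2 XNOR (((x1 XNOR (x1 XNOR (x1 XNOR x3))) XNOR x1) XOR (x1 XNOR x3))
g7 = g6 OR g3 = (x2 XNOR (((x1 XNOR (x1 XNOR (x1 XNOR x3))) XNOR x1) XOR (x1 XNOR x3))) OR (x1 XNOR (x1 XNOR (x1 XNOR x3)))
g8 = g7 XNOR x3 = ((x2 XNOR (((x1 XNOR (x1 XNOR (x1 XNOR x3))) XNOR x1) XOR (x1 XNOR x3))) OR (x1 XNOR (x1 XNOR (x1 XNOR x3)))) XNOR x3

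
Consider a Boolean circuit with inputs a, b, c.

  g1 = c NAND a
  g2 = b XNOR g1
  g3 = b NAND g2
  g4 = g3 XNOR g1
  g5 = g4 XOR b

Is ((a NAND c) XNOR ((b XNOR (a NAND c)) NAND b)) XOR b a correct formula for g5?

g1 = c NAND a
g2 = b XNOR g1 = b XNOR (c NAND a)
g3 = b NAND g2 = b NAND (b XNOR (c NAND a))
g4 = g3 XNOR g1 = (b NAND (b XNOR (c NAND a))) XNOR (c NAND a)
g5 = g4 XOR b = ((b NAND (b XNOR (c NAND a))) XNOR (c NAND a)) XOR b
At a=1, b=0, c=1: circuit gives 0, formula gives 0.
At a=0, b=0, c=0: circuit gives 1, formula gives 1.
Agrees on all 8 inputs.

Yes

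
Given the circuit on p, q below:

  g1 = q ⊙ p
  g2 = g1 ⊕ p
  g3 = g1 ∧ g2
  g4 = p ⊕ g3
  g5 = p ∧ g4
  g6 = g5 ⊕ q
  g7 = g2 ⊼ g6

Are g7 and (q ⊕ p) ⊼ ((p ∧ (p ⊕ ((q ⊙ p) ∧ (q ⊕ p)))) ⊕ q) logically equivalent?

g1 = q ⊙ p
g2 = g1 ⊕ p = (q ⊙ p) ⊕ p
g3 = g1 ∧ g2 = (q ⊙ p) ∧ ((q ⊙ p) ⊕ p)
g4 = p ⊕ g3 = p ⊕ ((q ⊙ p) ∧ ((q ⊙ p) ⊕ p))
g5 = p ∧ g4 = p ∧ (p ⊕ ((q ⊙ p) ∧ ((q ⊙ p) ⊕ p)))
g6 = g5 ⊕ q = (p ∧ (p ⊕ ((q ⊙ p) ∧ ((q ⊙ p) ⊕ p)))) ⊕ q
g7 = g2 ⊼ g6 = ((q ⊙ p) ⊕ p) ⊼ ((p ∧ (p ⊕ ((q ⊙ p) ∧ ((q ⊙ p) ⊕ p)))) ⊕ q)
At p=0, q=1: circuit gives 1, formula gives 0.

No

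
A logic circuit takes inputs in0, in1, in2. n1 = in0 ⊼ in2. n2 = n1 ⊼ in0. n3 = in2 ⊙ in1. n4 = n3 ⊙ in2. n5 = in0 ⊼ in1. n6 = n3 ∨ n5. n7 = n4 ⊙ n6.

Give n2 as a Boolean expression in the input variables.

(in0 ⊼ in2) ⊼ in0

n1 = in0 ⊼ in2
n2 = n1 ⊼ in0 = (in0 ⊼ in2) ⊼ in0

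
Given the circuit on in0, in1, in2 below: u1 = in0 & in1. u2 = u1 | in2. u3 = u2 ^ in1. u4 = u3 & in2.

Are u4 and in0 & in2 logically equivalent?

u1 = in0 & in1
u2 = u1 | in2 = (in0 & in1) | in2
u3 = u2 ^ in1 = ((in0 & in1) | in2) ^ in1
u4 = u3 & in2 = (((in0 & in1) | in2) ^ in1) & in2
At in0=0, in1=0, in2=1: circuit gives 1, formula gives 0.

No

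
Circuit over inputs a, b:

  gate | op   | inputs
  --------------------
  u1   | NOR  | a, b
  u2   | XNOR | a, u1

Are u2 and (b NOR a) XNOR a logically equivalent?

Yes

u1 = a NOR b
u2 = a XNOR u1 = a XNOR (a NOR b)
At a=0, b=0: circuit gives 0, formula gives 0.
At a=0, b=1: circuit gives 1, formula gives 1.
Agrees on all 4 inputs.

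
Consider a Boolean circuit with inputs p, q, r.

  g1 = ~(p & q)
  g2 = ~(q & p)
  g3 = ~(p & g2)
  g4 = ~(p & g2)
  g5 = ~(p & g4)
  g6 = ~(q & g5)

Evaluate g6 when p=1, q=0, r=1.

1

g2 = ~(0 & 1) = 1
g4 = ~(1 & 1) = 0
g5 = ~(1 & 0) = 1
g6 = ~(0 & 1) = 1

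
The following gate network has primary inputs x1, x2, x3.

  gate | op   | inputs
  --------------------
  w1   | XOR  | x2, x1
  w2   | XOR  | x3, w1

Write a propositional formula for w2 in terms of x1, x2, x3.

w1 = x2 XOR x1
w2 = x3 XOR w1 = x3 XOR (x2 XOR x1)

x3 XOR (x2 XOR x1)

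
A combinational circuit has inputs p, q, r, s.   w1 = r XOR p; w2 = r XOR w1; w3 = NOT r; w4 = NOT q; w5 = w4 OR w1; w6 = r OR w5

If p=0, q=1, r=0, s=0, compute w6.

w1 = 0 XOR 0 = 0
w4 = NOT 1 = 0
w5 = 0 OR 0 = 0
w6 = 0 OR 0 = 0

0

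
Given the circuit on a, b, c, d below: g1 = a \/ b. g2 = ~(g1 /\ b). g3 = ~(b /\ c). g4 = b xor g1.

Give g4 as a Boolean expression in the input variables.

b xor (a \/ b)

g1 = a \/ b
g4 = b xor g1 = b xor (a \/ b)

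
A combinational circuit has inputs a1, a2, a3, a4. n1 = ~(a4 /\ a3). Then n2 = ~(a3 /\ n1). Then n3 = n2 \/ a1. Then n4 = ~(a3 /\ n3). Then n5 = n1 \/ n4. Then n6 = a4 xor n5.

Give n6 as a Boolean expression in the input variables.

a4 xor ((~(a4 /\ a3)) \/ (~(a3 /\ ((~(a3 /\ (~(a4 /\ a3)))) \/ a1))))

n1 = ~(a4 /\ a3)
n2 = ~(a3 /\ n1) = ~(a3 /\ (~(a4 /\ a3)))
n3 = n2 \/ a1 = (~(a3 /\ (~(a4 /\ a3)))) \/ a1
n4 = ~(a3 /\ n3) = ~(a3 /\ ((~(a3 /\ (~(a4 /\ a3)))) \/ a1))
n5 = n1 \/ n4 = (~(a4 /\ a3)) \/ (~(a3 /\ ((~(a3 /\ (~(a4 /\ a3)))) \/ a1)))
n6 = a4 xor n5 = a4 xor ((~(a4 /\ a3)) \/ (~(a3 /\ ((~(a3 /\ (~(a4 /\ a3)))) \/ a1))))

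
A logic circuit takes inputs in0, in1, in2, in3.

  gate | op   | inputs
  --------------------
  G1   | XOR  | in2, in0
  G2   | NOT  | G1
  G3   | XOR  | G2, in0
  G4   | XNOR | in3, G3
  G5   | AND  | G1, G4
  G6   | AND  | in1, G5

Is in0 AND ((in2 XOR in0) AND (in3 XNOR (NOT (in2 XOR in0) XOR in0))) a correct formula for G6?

No

G1 = in2 XOR in0
G2 = NOT G1 = NOT (in2 XOR in0)
G3 = G2 XOR in0 = NOT (in2 XOR in0) XOR in0
G4 = in3 XNOR G3 = in3 XNOR (NOT (in2 XOR in0) XOR in0)
G5 = G1 AND G4 = (in2 XOR in0) AND (in3 XNOR (NOT (in2 XOR in0) XOR in0))
G6 = in1 AND G5 = in1 AND ((in2 XOR in0) AND (in3 XNOR (NOT (in2 XOR in0) XOR in0)))
At in0=0, in1=1, in2=1, in3=0: circuit gives 1, formula gives 0.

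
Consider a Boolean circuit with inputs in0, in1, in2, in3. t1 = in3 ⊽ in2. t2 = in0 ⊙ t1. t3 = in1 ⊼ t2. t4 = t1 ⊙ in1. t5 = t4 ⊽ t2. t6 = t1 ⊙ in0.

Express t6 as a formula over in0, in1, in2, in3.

t1 = in3 ⊽ in2
t6 = t1 ⊙ in0 = (in3 ⊽ in2) ⊙ in0

(in3 ⊽ in2) ⊙ in0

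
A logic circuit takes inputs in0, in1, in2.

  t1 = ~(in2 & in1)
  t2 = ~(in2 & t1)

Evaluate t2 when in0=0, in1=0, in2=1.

t1 = ~(1 & 0) = 1
t2 = ~(1 & 1) = 0

0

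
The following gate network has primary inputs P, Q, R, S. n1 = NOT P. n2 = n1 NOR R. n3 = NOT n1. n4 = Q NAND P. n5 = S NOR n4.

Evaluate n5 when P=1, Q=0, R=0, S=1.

n4 = 0 NAND 1 = 1
n5 = 1 NOR 1 = 0

0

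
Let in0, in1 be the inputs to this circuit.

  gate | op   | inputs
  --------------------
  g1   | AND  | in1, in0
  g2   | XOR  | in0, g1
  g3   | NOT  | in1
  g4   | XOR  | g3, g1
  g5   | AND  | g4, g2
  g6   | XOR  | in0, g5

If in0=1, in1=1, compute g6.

g1 = 1 AND 1 = 1
g2 = 1 XOR 1 = 0
g3 = NOT 1 = 0
g4 = 0 XOR 1 = 1
g5 = 1 AND 0 = 0
g6 = 1 XOR 0 = 1

1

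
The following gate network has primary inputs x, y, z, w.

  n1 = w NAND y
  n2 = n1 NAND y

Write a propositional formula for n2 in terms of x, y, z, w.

n1 = w NAND y
n2 = n1 NAND y = (w NAND y) NAND y

(w NAND y) NAND y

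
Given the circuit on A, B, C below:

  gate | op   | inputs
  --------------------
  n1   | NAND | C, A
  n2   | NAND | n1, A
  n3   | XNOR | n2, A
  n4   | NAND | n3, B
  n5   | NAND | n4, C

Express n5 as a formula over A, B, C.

n1 = C NAND A
n2 = n1 NAND A = (C NAND A) NAND A
n3 = n2 XNOR A = ((C NAND A) NAND A) XNOR A
n4 = n3 NAND B = (((C NAND A) NAND A) XNOR A) NAND B
n5 = n4 NAND C = ((((C NAND A) NAND A) XNOR A) NAND B) NAND C

((((C NAND A) NAND A) XNOR A) NAND B) NAND C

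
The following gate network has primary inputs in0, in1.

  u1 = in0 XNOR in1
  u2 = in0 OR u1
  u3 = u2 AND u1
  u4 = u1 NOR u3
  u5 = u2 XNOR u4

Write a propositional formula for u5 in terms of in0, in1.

(in0 OR (in0 XNOR in1)) XNOR ((in0 XNOR in1) NOR ((in0 OR (in0 XNOR in1)) AND (in0 XNOR in1)))

u1 = in0 XNOR in1
u2 = in0 OR u1 = in0 OR (in0 XNOR in1)
u3 = u2 AND u1 = (in0 OR (in0 XNOR in1)) AND (in0 XNOR in1)
u4 = u1 NOR u3 = (in0 XNOR in1) NOR ((in0 OR (in0 XNOR in1)) AND (in0 XNOR in1))
u5 = u2 XNOR u4 = (in0 OR (in0 XNOR in1)) XNOR ((in0 XNOR in1) NOR ((in0 OR (in0 XNOR in1)) AND (in0 XNOR in1)))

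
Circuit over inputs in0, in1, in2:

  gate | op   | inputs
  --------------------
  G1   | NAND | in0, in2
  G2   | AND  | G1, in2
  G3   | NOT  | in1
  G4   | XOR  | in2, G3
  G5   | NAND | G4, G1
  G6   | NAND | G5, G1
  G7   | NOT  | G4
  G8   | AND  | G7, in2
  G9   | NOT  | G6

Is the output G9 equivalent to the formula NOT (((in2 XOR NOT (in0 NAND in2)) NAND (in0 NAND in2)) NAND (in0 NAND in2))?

G1 = in0 NAND in2
G3 = NOT in1
G4 = in2 XOR G3 = in2 XOR NOT in1
G5 = G4 NAND G1 = (in2 XOR NOT in1) NAND (in0 NAND in2)
G6 = G5 NAND G1 = ((in2 XOR NOT in1) NAND (in0 NAND in2)) NAND (in0 NAND in2)
G9 = NOT G6 = NOT (((in2 XOR NOT in1) NAND (in0 NAND in2)) NAND (in0 NAND in2))
At in0=0, in1=0, in2=0: circuit gives 0, formula gives 1.

No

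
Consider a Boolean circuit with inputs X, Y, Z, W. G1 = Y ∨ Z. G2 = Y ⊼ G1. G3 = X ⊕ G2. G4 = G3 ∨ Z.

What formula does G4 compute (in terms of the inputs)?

G1 = Y ∨ Z
G2 = Y ⊼ G1 = Y ⊼ (Y ∨ Z)
G3 = X ⊕ G2 = X ⊕ (Y ⊼ (Y ∨ Z))
G4 = G3 ∨ Z = (X ⊕ (Y ⊼ (Y ∨ Z))) ∨ Z

(X ⊕ (Y ⊼ (Y ∨ Z))) ∨ Z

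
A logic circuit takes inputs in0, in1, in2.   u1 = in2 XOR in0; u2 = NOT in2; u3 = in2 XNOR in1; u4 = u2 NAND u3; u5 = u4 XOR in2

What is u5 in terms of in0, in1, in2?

u2 = NOT in2
u3 = in2 XNOR in1
u4 = u2 NAND u3 = NOT in2 NAND (in2 XNOR in1)
u5 = u4 XOR in2 = (NOT in2 NAND (in2 XNOR in1)) XOR in2

(NOT in2 NAND (in2 XNOR in1)) XOR in2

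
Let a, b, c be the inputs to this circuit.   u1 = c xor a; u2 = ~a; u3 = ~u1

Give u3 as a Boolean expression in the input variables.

~(c xor a)

u1 = c xor a
u3 = ~u1 = ~(c xor a)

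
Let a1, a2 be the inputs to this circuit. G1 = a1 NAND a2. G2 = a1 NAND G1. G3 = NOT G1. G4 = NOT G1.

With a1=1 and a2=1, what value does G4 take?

G1 = 1 NAND 1 = 0
G4 = NOT 0 = 1

1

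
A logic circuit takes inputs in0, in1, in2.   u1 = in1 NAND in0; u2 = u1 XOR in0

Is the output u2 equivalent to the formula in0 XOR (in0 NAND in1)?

u1 = in1 NAND in0
u2 = u1 XOR in0 = (in1 NAND in0) XOR in0
At in0=1, in1=0, in2=0: circuit gives 0, formula gives 0.
At in0=0, in1=0, in2=0: circuit gives 1, formula gives 1.
Agrees on all 8 inputs.

Yes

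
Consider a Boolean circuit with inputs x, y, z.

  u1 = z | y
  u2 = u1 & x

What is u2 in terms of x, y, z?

(z | y) & x

u1 = z | y
u2 = u1 & x = (z | y) & x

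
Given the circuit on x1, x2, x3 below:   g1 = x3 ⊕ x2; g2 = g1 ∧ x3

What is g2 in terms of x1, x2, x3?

g1 = x3 ⊕ x2
g2 = g1 ∧ x3 = (x3 ⊕ x2) ∧ x3

(x3 ⊕ x2) ∧ x3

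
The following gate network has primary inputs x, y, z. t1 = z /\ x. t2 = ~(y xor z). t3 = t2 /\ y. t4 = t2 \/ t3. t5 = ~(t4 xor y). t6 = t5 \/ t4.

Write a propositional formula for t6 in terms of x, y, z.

(~(((~(y xor z)) \/ ((~(y xor z)) /\ y)) xor y)) \/ ((~(y xor z)) \/ ((~(y xor z)) /\ y))

t2 = ~(y xor z)
t3 = t2 /\ y = (~(y xor z)) /\ y
t4 = t2 \/ t3 = (~(y xor z)) \/ ((~(y xor z)) /\ y)
t5 = ~(t4 xor y) = ~(((~(y xor z)) \/ ((~(y xor z)) /\ y)) xor y)
t6 = t5 \/ t4 = (~(((~(y xor z)) \/ ((~(y xor z)) /\ y)) xor y)) \/ ((~(y xor z)) \/ ((~(y xor z)) /\ y))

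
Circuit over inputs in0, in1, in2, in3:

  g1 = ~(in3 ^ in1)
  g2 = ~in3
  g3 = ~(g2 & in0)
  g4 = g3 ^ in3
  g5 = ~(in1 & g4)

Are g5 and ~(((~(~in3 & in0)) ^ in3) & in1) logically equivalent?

g2 = ~in3
g3 = ~(g2 & in0) = ~(~in3 & in0)
g4 = g3 ^ in3 = (~(~in3 & in0)) ^ in3
g5 = ~(in1 & g4) = ~(in1 & ((~(~in3 & in0)) ^ in3))
At in0=0, in1=1, in2=0, in3=0: circuit gives 0, formula gives 0.
At in0=0, in1=0, in2=0, in3=0: circuit gives 1, formula gives 1.
Agrees on all 16 inputs.

Yes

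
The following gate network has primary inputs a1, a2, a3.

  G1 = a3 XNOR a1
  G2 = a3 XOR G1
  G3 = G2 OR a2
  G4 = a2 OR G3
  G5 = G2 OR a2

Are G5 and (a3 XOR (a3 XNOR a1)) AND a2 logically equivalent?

G1 = a3 XNOR a1
G2 = a3 XOR G1 = a3 XOR (a3 XNOR a1)
G5 = G2 OR a2 = (a3 XOR (a3 XNOR a1)) OR a2
At a1=0, a2=0, a3=0: circuit gives 1, formula gives 0.

No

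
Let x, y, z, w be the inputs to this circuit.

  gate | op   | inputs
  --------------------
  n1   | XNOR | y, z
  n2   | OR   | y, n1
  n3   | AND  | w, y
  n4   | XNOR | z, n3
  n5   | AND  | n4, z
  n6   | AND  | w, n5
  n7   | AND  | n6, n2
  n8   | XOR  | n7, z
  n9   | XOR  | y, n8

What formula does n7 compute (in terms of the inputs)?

n1 = y XNOR z
n2 = y OR n1 = y OR (y XNOR z)
n3 = w AND y
n4 = z XNOR n3 = z XNOR (w AND y)
n5 = n4 AND z = (z XNOR (w AND y)) AND z
n6 = w AND n5 = w AND ((z XNOR (w AND y)) AND z)
n7 = n6 AND n2 = (w AND ((z XNOR (w AND y)) AND z)) AND (y OR (y XNOR z))

(w AND ((z XNOR (w AND y)) AND z)) AND (y OR (y XNOR z))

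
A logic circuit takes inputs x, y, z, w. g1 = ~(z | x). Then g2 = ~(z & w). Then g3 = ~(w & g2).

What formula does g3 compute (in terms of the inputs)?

~(w & (~(z & w)))

g2 = ~(z & w)
g3 = ~(w & g2) = ~(w & (~(z & w)))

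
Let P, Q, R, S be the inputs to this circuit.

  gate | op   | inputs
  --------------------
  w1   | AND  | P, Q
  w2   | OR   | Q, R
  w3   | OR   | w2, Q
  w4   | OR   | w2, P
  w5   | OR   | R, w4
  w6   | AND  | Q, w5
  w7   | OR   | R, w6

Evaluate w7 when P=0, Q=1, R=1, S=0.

w2 = 1 OR 1 = 1
w4 = 1 OR 0 = 1
w5 = 1 OR 1 = 1
w6 = 1 AND 1 = 1
w7 = 1 OR 1 = 1

1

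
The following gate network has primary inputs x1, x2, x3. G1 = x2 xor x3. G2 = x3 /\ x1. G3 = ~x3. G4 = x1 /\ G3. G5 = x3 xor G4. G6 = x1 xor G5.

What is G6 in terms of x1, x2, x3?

G3 = ~x3
G4 = x1 /\ G3 = x1 /\ ~x3
G5 = x3 xor G4 = x3 xor (x1 /\ ~x3)
G6 = x1 xor G5 = x1 xor (x3 xor (x1 /\ ~x3))

x1 xor (x3 xor (x1 /\ ~x3))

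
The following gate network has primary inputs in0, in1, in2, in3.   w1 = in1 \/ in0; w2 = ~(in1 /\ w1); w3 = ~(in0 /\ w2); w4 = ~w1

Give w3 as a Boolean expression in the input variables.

~(in0 /\ (~(in1 /\ (in1 \/ in0))))

w1 = in1 \/ in0
w2 = ~(in1 /\ w1) = ~(in1 /\ (in1 \/ in0))
w3 = ~(in0 /\ w2) = ~(in0 /\ (~(in1 /\ (in1 \/ in0))))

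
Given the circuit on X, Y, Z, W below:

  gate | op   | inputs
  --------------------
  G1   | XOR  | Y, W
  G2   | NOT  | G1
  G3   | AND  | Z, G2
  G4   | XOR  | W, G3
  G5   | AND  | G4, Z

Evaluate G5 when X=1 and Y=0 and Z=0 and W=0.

G1 = 0 XOR 0 = 0
G2 = NOT 0 = 1
G3 = 0 AND 1 = 0
G4 = 0 XOR 0 = 0
G5 = 0 AND 0 = 0

0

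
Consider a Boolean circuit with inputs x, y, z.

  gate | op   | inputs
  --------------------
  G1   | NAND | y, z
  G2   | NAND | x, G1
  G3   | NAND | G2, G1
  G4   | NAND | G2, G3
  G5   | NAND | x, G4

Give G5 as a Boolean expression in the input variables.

G1 = y NAND z
G2 = x NAND G1 = x NAND (y NAND z)
G3 = G2 NAND G1 = (x NAND (y NAND z)) NAND (y NAND z)
G4 = G2 NAND G3 = (x NAND (y NAND z)) NAND ((x NAND (y NAND z)) NAND (y NAND z))
G5 = x NAND G4 = x NAND ((x NAND (y NAND z)) NAND ((x NAND (y NAND z)) NAND (y NAND z)))

x NAND ((x NAND (y NAND z)) NAND ((x NAND (y NAND z)) NAND (y NAND z)))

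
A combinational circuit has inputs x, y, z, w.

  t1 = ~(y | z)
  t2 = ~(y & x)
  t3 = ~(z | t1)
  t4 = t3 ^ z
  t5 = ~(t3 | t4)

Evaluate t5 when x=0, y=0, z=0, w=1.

t1 = ~(0 | 0) = 1
t3 = ~(0 | 1) = 0
t4 = 0 ^ 0 = 0
t5 = ~(0 | 0) = 1

1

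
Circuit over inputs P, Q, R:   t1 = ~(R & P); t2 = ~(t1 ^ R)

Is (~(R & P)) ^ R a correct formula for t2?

t1 = ~(R & P)
t2 = ~(t1 ^ R) = ~((~(R & P)) ^ R)
At P=0, Q=0, R=0: circuit gives 0, formula gives 1.

No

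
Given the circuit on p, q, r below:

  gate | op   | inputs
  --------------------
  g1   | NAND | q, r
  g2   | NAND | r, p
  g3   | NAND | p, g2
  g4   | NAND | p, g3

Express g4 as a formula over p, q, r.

p NAND (p NAND (r NAND p))

g2 = r NAND p
g3 = p NAND g2 = p NAND (r NAND p)
g4 = p NAND g3 = p NAND (p NAND (r NAND p))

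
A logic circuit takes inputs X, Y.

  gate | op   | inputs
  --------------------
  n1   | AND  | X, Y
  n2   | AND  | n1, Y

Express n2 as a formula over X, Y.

(X AND Y) AND Y

n1 = X AND Y
n2 = n1 AND Y = (X AND Y) AND Y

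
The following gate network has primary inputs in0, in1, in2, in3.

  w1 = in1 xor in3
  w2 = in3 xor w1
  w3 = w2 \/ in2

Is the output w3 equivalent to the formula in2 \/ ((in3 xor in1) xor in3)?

Yes

w1 = in1 xor in3
w2 = in3 xor w1 = in3 xor (in1 xor in3)
w3 = w2 \/ in2 = (in3 xor (in1 xor in3)) \/ in2
At in0=0, in1=0, in2=0, in3=0: circuit gives 0, formula gives 0.
At in0=0, in1=0, in2=1, in3=0: circuit gives 1, formula gives 1.
Agrees on all 16 inputs.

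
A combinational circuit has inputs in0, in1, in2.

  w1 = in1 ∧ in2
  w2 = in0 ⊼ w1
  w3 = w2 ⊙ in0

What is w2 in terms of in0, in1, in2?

in0 ⊼ (in1 ∧ in2)

w1 = in1 ∧ in2
w2 = in0 ⊼ w1 = in0 ⊼ (in1 ∧ in2)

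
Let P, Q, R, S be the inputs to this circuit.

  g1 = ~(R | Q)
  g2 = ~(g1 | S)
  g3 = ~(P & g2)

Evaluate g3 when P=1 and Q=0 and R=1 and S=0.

0

g1 = ~(1 | 0) = 0
g2 = ~(0 | 0) = 1
g3 = ~(1 & 1) = 0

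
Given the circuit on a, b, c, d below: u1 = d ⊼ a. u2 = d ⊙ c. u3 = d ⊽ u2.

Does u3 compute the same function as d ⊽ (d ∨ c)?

No

u2 = d ⊙ c
u3 = d ⊽ u2 = d ⊽ (d ⊙ c)
At a=0, b=0, c=0, d=0: circuit gives 0, formula gives 1.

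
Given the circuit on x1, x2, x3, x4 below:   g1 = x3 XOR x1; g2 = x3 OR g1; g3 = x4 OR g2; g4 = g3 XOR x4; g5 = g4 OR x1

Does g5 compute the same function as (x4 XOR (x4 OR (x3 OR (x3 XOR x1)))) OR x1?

Yes

g1 = x3 XOR x1
g2 = x3 OR g1 = x3 OR (x3 XOR x1)
g3 = x4 OR g2 = x4 OR (x3 OR (x3 XOR x1))
g4 = g3 XOR x4 = (x4 OR (x3 OR (x3 XOR x1))) XOR x4
g5 = g4 OR x1 = ((x4 OR (x3 OR (x3 XOR x1))) XOR x4) OR x1
At x1=0, x2=0, x3=0, x4=0: circuit gives 0, formula gives 0.
At x1=0, x2=0, x3=1, x4=0: circuit gives 1, formula gives 1.
Agrees on all 16 inputs.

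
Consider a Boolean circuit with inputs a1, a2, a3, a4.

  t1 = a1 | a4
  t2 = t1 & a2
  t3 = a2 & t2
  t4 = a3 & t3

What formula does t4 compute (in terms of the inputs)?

a3 & (a2 & ((a1 | a4) & a2))

t1 = a1 | a4
t2 = t1 & a2 = (a1 | a4) & a2
t3 = a2 & t2 = a2 & ((a1 | a4) & a2)
t4 = a3 & t3 = a3 & (a2 & ((a1 | a4) & a2))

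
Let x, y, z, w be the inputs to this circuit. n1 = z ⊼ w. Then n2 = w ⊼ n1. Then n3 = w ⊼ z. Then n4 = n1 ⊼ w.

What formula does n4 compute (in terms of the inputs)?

n1 = z ⊼ w
n4 = n1 ⊼ w = (z ⊼ w) ⊼ w

(z ⊼ w) ⊼ w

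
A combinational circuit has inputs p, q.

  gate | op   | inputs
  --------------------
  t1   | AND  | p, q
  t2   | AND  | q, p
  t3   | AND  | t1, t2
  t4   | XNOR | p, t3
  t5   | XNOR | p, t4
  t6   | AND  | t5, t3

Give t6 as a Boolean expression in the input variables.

t1 = p AND q
t2 = q AND p
t3 = t1 AND t2 = (p AND q) AND (q AND p)
t4 = p XNOR t3 = p XNOR ((p AND q) AND (q AND p))
t5 = p XNOR t4 = p XNOR (p XNOR ((p AND q) AND (q AND p)))
t6 = t5 AND t3 = (p XNOR (p XNOR ((p AND q) AND (q AND p)))) AND ((p AND q) AND (q AND p))

(p XNOR (p XNOR ((p AND q) AND (q AND p)))) AND ((p AND q) AND (q AND p))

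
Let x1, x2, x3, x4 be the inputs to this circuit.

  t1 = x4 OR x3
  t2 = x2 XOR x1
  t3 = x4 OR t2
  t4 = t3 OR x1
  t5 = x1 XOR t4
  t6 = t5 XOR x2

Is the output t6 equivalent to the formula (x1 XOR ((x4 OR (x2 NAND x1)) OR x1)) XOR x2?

t2 = x2 XOR x1
t3 = x4 OR t2 = x4 OR (x2 XOR x1)
t4 = t3 OR x1 = (x4 OR (x2 XOR x1)) OR x1
t5 = x1 XOR t4 = x1 XOR ((x4 OR (x2 XOR x1)) OR x1)
t6 = t5 XOR x2 = (x1 XOR ((x4 OR (x2 XOR x1)) OR x1)) XOR x2
At x1=0, x2=0, x3=0, x4=0: circuit gives 0, formula gives 1.

No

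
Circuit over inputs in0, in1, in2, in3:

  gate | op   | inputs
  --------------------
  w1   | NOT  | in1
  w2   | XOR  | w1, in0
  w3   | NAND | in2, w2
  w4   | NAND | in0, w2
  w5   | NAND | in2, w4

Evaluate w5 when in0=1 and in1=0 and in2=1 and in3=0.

w1 = NOT 0 = 1
w2 = 1 XOR 1 = 0
w4 = 1 NAND 0 = 1
w5 = 1 NAND 1 = 0

0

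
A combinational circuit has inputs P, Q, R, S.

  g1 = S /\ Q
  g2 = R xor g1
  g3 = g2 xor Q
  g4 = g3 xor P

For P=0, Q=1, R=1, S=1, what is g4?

1

g1 = 1 /\ 1 = 1
g2 = 1 xor 1 = 0
g3 = 0 xor 1 = 1
g4 = 1 xor 0 = 1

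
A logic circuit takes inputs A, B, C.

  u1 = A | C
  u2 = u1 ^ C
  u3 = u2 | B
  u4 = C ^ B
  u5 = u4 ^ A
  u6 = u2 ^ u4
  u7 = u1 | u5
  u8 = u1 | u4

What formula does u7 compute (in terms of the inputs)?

(A | C) | ((C ^ B) ^ A)

u1 = A | C
u4 = C ^ B
u5 = u4 ^ A = (C ^ B) ^ A
u7 = u1 | u5 = (A | C) | ((C ^ B) ^ A)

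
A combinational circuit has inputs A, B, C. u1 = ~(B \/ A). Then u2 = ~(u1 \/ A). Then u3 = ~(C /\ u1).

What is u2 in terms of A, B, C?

~((~(B \/ A)) \/ A)

u1 = ~(B \/ A)
u2 = ~(u1 \/ A) = ~((~(B \/ A)) \/ A)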